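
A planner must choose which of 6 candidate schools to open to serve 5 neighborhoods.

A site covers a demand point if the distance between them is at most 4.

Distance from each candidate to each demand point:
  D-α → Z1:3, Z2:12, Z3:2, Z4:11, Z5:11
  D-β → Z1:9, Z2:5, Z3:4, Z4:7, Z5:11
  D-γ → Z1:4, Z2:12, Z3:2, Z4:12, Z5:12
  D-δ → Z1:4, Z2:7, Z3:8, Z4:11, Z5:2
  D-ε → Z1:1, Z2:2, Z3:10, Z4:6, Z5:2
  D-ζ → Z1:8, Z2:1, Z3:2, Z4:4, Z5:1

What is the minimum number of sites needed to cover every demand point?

Coverage sets (demand points within 4 of each site):
  D-α: {Z1, Z3}
  D-β: {Z3}
  D-γ: {Z1, Z3}
  D-δ: {Z1, Z5}
  D-ε: {Z1, Z2, Z5}
  D-ζ: {Z2, Z3, Z4, Z5}
No single site covers all 5 demand points.
But {D-α, D-ζ} covers everything, so the minimum is 2.

2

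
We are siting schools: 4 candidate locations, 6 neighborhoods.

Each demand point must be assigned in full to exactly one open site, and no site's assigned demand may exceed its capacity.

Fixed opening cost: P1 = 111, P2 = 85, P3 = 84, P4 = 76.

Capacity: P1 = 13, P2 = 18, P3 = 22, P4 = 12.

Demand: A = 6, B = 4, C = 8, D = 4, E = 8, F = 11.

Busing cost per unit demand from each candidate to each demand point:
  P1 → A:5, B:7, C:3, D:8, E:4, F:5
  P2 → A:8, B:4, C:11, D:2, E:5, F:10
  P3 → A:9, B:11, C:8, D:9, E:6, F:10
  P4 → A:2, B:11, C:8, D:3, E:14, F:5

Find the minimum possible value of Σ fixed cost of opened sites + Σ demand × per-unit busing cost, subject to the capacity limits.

475

Open {P1, P2, P4}; cheapest assignment that respects the capacities:
  P1 (cap 13, load 12): B, C — cost 4×7 + 8×3 = 52
  P2 (cap 18, load 18): A, D, E — cost 6×8 + 4×2 + 8×5 = 96
  P4 (cap 12, load 11): F — cost 11×5 = 55
  Shipping 203, fixed 272 → total 475.
  Any other capacity-feasible assignment to {P1, P2, P4} ships for at least 203.
Compare {P2, P3, P4}: its best feasible assignment gives total 482.
Compare {P1, P3, P4}: its best feasible assignment gives total 505.
Every other set of open sites that can feasibly serve all demand totals ≥ 482 even under its best assignment. Minimum: 475.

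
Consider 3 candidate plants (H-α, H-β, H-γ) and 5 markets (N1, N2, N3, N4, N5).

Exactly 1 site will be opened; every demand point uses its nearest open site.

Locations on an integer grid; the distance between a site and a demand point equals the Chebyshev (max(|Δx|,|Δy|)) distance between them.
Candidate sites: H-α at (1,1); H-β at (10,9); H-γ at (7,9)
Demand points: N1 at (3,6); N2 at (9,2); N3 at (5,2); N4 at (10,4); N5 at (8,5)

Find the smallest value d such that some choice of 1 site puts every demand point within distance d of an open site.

7

Open {H-β}.
  Farthest demand point is N1 at distance 7 (to H-β); all others are ≤ 7.
With {H-γ} the worst case is 7.
With {H-α} the worst case is 9.
No size-1 selection achieves below 7.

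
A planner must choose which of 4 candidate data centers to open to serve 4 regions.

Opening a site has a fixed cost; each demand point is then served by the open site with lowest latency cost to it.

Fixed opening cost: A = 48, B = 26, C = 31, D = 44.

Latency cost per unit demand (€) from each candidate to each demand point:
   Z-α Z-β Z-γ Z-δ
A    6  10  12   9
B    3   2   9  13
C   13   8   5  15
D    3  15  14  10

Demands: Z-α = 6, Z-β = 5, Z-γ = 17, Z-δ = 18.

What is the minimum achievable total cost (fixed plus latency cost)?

Open {A, B, C}: assign each demand point to its cheapest open site.
  Z-α→B 6×3=18, Z-β→B 5×2=10, Z-γ→C 17×5=85, Z-δ→A 18×9=162
  latency cost 275, fixed 105 → total 380.
Compare {B, C, D}: latency cost 293 + fixed 101 = 394.
Compare {C, D}: latency cost 323 + fixed 75 = 398.
Compare {A, C}: latency cost 323 + fixed 79 = 402.
All other subsets cost ≥ 394. Minimum total cost: 380.

380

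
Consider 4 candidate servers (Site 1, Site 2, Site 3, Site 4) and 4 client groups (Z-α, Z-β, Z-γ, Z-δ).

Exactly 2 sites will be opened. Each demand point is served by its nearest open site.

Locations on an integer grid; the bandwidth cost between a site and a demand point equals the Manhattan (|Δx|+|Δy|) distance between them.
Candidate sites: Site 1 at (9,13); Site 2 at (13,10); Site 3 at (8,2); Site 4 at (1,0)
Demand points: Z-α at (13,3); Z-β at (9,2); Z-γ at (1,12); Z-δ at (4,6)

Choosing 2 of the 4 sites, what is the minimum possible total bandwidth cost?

Open {Site 1, Site 3}.
  Z-α→Site 3 6, Z-β→Site 3 1, Z-γ→Site 1 9, Z-δ→Site 3 8  ⇒ total 24.
Compare {Site 3, Site 4}: total 27.
Compare {Site 2, Site 3}: total 29.
No size-2 selection does better; minimum is 24.

24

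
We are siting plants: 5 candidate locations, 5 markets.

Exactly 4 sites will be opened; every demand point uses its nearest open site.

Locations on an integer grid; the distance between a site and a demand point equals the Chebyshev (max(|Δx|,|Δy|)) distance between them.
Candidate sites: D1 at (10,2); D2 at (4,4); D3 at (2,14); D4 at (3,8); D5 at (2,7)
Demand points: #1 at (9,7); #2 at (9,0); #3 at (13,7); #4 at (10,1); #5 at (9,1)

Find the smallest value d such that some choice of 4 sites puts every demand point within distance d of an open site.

Open {D1, D2, D3, D4}.
  Farthest demand point is #1 at distance 5 (to D1); all others are ≤ 5.
With {D1, D2, D3, D5} the worst case is 5.
With {D1, D2, D4, D5} the worst case is 5.
No size-4 selection achieves below 5.

5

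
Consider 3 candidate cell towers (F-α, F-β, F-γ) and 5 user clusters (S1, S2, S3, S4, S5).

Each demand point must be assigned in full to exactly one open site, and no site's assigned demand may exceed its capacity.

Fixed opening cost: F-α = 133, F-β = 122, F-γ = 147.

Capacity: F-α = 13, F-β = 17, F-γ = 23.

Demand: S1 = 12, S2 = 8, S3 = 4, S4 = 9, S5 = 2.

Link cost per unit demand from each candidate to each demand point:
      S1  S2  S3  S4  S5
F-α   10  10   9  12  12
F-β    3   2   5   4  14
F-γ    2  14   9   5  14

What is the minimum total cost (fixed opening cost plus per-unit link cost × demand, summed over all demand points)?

402

Open {F-β, F-γ}; cheapest assignment that respects the capacities:
  F-β (cap 17, load 14): S2, S3, S5 — cost 8×2 + 4×5 + 2×14 = 64
  F-γ (cap 23, load 21): S1, S4 — cost 12×2 + 9×5 = 69
  Shipping 133, fixed 269 → total 402.
  Any other capacity-feasible assignment to {F-β, F-γ} ships for at least 133.
Compare {F-α, F-γ}: its best feasible assignment gives total 493.
Compare {F-α, F-β, F-γ}: its best feasible assignment gives total 531.
Every other set of open sites that can feasibly serve all demand totals ≥ 493 even under its best assignment. Minimum: 402.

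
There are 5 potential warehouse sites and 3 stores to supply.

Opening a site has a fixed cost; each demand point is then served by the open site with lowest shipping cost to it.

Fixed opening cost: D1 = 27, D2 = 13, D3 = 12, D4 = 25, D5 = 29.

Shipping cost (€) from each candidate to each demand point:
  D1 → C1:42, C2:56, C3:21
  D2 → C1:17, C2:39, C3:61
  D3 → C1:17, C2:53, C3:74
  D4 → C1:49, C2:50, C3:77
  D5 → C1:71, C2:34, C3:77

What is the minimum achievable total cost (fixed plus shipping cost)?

117

Open {D1, D2}: assign each demand point to its cheapest open site.
  C1→D2 17, C2→D2 39, C3→D1 21
  shipping cost 77, fixed 40 → total 117.
Compare {D1, D2, D3}: shipping cost 77 + fixed 52 = 129.
Compare {D2}: shipping cost 117 + fixed 13 = 130.
Compare {D1, D3}: shipping cost 91 + fixed 39 = 130.
All other subsets cost ≥ 129. Minimum total cost: 117.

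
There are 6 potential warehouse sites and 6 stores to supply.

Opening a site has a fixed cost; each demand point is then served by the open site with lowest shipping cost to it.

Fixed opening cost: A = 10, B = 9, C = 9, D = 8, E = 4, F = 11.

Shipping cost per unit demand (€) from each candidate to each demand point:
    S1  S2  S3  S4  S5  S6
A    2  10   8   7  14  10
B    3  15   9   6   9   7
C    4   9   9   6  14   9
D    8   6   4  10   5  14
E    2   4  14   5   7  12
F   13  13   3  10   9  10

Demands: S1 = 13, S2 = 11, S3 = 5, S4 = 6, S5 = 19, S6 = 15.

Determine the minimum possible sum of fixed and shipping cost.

341

Open {B, D, E}: assign each demand point to its cheapest open site.
  S1→E 13×2=26, S2→E 11×4=44, S3→D 5×4=20, S4→E 6×5=30, S5→D 19×5=95, S6→B 15×7=105
  shipping cost 320, fixed 21 → total 341.
Compare {B, D, E, F}: shipping cost 315 + fixed 32 = 347.
Compare {B, C, D, E}: shipping cost 320 + fixed 30 = 350.
Compare {A, B, D, E}: shipping cost 320 + fixed 31 = 351.
All other subsets cost ≥ 347. Minimum total cost: 341.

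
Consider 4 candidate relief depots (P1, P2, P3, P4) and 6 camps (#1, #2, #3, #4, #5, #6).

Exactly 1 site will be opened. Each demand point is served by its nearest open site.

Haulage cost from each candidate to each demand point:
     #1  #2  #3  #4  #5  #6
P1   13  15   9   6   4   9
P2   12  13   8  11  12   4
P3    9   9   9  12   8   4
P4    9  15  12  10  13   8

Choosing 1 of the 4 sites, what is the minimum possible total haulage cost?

51

Open {P3}.
  #1→P3 9, #2→P3 9, #3→P3 9, #4→P3 12, #5→P3 8, #6→P3 4  ⇒ total 51.
Compare {P1}: total 56.
Compare {P2}: total 60.
No size-1 selection does better; minimum is 51.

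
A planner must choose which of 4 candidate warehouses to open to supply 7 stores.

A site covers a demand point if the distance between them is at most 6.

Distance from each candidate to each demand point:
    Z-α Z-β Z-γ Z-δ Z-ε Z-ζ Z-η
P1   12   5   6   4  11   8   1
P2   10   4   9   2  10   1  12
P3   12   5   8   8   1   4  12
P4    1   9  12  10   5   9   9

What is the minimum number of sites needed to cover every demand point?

Coverage sets (demand points within 6 of each site):
  P1: {Z-β, Z-γ, Z-δ, Z-η}
  P2: {Z-β, Z-δ, Z-ζ}
  P3: {Z-β, Z-ε, Z-ζ}
  P4: {Z-α, Z-ε}
No 2 sites suffice: every size-2 union leaves at least one demand point uncovered.
But {P1, P2, P4} covers everything, so the minimum is 3.

3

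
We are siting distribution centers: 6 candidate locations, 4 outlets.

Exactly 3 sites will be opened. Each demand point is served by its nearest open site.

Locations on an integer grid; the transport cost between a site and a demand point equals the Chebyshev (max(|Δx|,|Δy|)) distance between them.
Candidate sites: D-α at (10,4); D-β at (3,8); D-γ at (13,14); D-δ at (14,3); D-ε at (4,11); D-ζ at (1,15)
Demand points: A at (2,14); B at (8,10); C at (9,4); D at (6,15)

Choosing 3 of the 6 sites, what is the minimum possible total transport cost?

10

Open {D-α, D-ε, D-ζ}.
  A→D-ζ 1, B→D-ε 4, C→D-α 1, D→D-ε 4  ⇒ total 10.
Compare {D-α, D-β, D-ε}: total 12.
Compare {D-α, D-β, D-ζ}: total 12.
No size-3 selection does better; minimum is 10.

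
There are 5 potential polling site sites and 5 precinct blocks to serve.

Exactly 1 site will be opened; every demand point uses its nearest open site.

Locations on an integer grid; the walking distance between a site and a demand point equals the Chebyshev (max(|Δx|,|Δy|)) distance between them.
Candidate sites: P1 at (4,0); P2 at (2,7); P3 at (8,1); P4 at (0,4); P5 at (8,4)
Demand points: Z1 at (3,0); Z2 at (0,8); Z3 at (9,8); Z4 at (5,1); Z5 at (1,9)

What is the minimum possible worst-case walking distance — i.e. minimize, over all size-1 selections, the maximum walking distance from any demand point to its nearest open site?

7

Open {P2}.
  Farthest demand point is Z1 at walking distance 7 (to P2); all others are ≤ 7.
With {P3} the worst case is 8.
With {P5} the worst case is 8.
No size-1 selection achieves below 7.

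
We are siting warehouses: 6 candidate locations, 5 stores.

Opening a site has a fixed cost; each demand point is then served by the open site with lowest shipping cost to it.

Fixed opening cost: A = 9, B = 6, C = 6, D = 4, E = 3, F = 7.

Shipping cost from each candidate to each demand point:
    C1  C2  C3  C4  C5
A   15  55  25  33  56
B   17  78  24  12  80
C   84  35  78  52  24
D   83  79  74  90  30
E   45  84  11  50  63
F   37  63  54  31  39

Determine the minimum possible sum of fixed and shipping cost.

114

Open {B, C, E}: assign each demand point to its cheapest open site.
  C1→B 17, C2→C 35, C3→E 11, C4→B 12, C5→C 24
  shipping cost 99, fixed 15 → total 114.
Compare {B, C, D, E}: shipping cost 99 + fixed 19 = 118.
Compare {A, B, C, E}: shipping cost 97 + fixed 24 = 121.
Compare {B, C, E, F}: shipping cost 99 + fixed 22 = 121.
All other subsets cost ≥ 118. Minimum total cost: 114.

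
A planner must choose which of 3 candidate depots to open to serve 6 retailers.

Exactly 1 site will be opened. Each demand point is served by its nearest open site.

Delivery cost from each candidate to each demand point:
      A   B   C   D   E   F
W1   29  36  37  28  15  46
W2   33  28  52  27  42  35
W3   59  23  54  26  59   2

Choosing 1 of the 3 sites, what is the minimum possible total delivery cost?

191

Open {W1}.
  A→W1 29, B→W1 36, C→W1 37, D→W1 28, E→W1 15, F→W1 46  ⇒ total 191.
Compare {W2}: total 217.
Compare {W3}: total 223.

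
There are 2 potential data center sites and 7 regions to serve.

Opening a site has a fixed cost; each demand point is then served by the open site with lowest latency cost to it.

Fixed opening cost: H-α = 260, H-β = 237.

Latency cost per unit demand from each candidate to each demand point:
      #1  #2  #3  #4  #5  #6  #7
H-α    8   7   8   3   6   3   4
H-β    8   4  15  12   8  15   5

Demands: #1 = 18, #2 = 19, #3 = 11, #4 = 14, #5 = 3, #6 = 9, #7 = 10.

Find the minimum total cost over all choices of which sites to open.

752

Open {H-α}: assign each demand point to its cheapest open site.
  #1→H-α 18×8=144, #2→H-α 19×7=133, #3→H-α 11×8=88, #4→H-α 14×3=42, #5→H-α 3×6=18, #6→H-α 9×3=27, #7→H-α 10×4=40
  latency cost 492, fixed 260 → total 752.
Compare {H-α, H-β}: latency cost 435 + fixed 497 = 932.
Compare {H-β}: latency cost 762 + fixed 237 = 999.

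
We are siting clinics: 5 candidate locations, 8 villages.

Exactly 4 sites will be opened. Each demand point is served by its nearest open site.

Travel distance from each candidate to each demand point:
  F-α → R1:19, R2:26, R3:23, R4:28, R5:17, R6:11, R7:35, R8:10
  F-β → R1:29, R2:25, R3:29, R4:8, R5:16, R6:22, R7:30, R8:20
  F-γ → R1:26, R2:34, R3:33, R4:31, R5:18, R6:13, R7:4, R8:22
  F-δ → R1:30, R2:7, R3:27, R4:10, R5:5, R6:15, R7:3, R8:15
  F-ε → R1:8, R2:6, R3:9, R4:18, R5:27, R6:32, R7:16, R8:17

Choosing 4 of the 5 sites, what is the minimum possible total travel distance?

60

Open {F-α, F-β, F-δ, F-ε}.
  R1→F-ε 8, R2→F-ε 6, R3→F-ε 9, R4→F-β 8, R5→F-δ 5, R6→F-α 11, R7→F-δ 3, R8→F-α 10  ⇒ total 60.
Compare {F-α, F-γ, F-δ, F-ε}: total 62.
Compare {F-β, F-γ, F-δ, F-ε}: total 67.
No size-4 selection does better; minimum is 60.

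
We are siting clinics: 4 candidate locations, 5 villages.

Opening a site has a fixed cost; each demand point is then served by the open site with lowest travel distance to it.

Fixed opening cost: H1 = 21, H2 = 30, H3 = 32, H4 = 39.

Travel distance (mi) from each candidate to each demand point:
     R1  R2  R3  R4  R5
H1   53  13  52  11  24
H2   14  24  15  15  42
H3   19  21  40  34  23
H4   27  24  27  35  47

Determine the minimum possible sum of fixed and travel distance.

Open {H1, H2}: assign each demand point to its cheapest open site.
  R1→H2 14, R2→H1 13, R3→H2 15, R4→H1 11, R5→H1 24
  travel distance 77, fixed 51 → total 128.
Compare {H2}: travel distance 110 + fixed 30 = 140.
Compare {H2, H3}: travel distance 88 + fixed 62 = 150.
Compare {H1, H3}: travel distance 106 + fixed 53 = 159.
All other subsets cost ≥ 140. Minimum total cost: 128.

128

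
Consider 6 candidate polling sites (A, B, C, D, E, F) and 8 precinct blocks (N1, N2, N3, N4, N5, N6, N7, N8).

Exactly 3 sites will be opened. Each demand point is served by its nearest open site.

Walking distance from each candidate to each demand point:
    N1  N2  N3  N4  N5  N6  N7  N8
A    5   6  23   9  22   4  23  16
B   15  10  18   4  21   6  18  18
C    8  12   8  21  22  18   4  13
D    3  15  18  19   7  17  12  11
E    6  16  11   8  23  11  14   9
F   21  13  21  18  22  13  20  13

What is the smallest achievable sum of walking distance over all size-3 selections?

52

Open {A, C, D}.
  N1→D 3, N2→A 6, N3→C 8, N4→A 9, N5→D 7, N6→A 4, N7→C 4, N8→D 11  ⇒ total 52.
Compare {B, C, D}: total 53.
Compare {A, D, E}: total 60.
No size-3 selection does better; minimum is 52.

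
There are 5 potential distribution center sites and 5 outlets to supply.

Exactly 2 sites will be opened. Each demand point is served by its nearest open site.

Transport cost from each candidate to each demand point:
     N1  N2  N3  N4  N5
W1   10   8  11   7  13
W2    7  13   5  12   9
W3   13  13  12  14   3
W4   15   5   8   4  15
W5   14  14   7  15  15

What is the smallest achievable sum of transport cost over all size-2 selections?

Open {W2, W4}.
  N1→W2 7, N2→W4 5, N3→W2 5, N4→W4 4, N5→W2 9  ⇒ total 30.
Compare {W3, W4}: total 33.
Compare {W1, W2}: total 36.
No size-2 selection does better; minimum is 30.

30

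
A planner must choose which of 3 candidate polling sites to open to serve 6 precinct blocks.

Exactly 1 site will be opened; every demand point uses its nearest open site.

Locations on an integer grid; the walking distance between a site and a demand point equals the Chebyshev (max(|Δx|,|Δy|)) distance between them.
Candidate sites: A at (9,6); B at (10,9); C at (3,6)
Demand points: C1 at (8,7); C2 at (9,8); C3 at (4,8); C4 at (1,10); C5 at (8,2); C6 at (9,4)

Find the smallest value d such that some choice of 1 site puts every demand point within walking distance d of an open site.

Open {C}.
  Farthest demand point is C2 at walking distance 6 (to C); all others are ≤ 6.
With {A} the worst case is 8.
With {B} the worst case is 9.
No size-1 selection achieves below 6.

6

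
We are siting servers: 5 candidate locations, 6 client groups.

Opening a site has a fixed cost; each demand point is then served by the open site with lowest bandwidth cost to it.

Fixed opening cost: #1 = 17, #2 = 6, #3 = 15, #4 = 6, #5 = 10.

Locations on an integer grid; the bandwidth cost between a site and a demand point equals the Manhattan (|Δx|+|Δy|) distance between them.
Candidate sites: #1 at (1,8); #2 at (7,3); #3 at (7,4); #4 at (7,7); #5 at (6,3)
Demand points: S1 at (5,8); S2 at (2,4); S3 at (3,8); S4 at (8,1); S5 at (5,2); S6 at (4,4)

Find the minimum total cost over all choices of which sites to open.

Open {#2, #4}: assign each demand point to its cheapest open site.
  S1→#4 3, S2→#2 6, S3→#4 5, S4→#2 3, S5→#2 3, S6→#2 4
  bandwidth cost 24, fixed 12 → total 36.
Compare {#2}: bandwidth cost 32 + fixed 6 = 38.
Compare {#5}: bandwidth cost 28 + fixed 10 = 38.
Compare {#4, #5}: bandwidth cost 22 + fixed 16 = 38.
All other subsets cost ≥ 38. Minimum total cost: 36.

36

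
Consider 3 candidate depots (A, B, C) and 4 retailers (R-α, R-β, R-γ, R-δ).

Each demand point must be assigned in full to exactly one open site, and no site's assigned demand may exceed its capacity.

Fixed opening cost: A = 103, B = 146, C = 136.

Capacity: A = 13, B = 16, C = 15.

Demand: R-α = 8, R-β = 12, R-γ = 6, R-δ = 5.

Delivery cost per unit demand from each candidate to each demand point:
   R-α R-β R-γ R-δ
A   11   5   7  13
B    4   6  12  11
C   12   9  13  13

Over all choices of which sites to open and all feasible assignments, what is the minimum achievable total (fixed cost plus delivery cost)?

Open {A, B, C}; cheapest assignment that respects the capacities:
  A (cap 13, load 12): R-β — cost 12×5 = 60
  B (cap 16, load 13): R-α, R-δ — cost 8×4 + 5×11 = 87
  C (cap 15, load 6): R-γ — cost 6×13 = 78
  Shipping 225, fixed 385 → total 610.
  Any other capacity-feasible assignment to {A, B, C} ships for at least 225.
Total demand is 31; every other set of sites either has combined capacity below 31 or cannot fit the demands without splitting one across sites, so {A, B, C} is the only feasible choice of open sites. Minimum: 610.

610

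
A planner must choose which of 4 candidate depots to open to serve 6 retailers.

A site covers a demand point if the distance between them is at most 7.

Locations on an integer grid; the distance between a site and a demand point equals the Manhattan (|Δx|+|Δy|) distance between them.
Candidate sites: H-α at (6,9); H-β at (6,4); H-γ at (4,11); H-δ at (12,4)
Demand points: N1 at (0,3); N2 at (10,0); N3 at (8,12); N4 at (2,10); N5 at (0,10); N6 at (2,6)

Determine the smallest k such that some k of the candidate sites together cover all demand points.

3

Coverage sets (demand points within 7 of each site):
  H-α: {N3, N4, N5, N6}
  H-β: {N1, N6}
  H-γ: {N3, N4, N5, N6}
  H-δ: {N2}
No 2 sites suffice: every size-2 union leaves at least one demand point uncovered.
But {H-α, H-β, H-δ} covers everything, so the minimum is 3.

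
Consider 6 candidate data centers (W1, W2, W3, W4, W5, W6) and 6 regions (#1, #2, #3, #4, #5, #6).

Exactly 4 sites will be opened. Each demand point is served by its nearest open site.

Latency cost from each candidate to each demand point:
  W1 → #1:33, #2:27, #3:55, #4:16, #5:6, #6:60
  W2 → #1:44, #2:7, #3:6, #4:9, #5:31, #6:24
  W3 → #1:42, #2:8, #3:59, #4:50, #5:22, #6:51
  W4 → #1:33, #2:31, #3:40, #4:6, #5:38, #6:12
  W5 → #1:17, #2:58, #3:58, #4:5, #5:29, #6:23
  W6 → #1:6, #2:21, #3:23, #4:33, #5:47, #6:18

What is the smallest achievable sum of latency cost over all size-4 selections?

Open {W1, W2, W4, W6}.
  #1→W6 6, #2→W2 7, #3→W2 6, #4→W4 6, #5→W1 6, #6→W4 12  ⇒ total 43.
Compare {W1, W2, W5, W6}: total 48.
Compare {W1, W2, W3, W6}: total 52.
No size-4 selection does better; minimum is 43.

43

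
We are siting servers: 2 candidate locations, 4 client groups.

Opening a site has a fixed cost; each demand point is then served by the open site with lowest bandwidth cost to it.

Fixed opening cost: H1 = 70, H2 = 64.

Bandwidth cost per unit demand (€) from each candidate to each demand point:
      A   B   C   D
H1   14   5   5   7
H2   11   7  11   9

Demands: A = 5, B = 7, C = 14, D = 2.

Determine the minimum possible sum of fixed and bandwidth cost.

259

Open {H1}: assign each demand point to its cheapest open site.
  A→H1 5×14=70, B→H1 7×5=35, C→H1 14×5=70, D→H1 2×7=14
  bandwidth cost 189, fixed 70 → total 259.
Compare {H1, H2}: bandwidth cost 174 + fixed 134 = 308.
Compare {H2}: bandwidth cost 276 + fixed 64 = 340.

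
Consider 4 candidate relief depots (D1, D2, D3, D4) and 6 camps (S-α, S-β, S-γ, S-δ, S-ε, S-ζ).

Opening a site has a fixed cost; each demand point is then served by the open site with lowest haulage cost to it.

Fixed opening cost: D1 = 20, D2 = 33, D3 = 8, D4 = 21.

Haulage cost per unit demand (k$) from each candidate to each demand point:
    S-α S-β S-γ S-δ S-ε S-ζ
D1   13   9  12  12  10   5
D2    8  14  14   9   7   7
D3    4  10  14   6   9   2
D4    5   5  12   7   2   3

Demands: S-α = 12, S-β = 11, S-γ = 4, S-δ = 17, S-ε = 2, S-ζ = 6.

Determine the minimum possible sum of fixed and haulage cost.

298

Open {D3, D4}: assign each demand point to its cheapest open site.
  S-α→D3 12×4=48, S-β→D4 11×5=55, S-γ→D4 4×12=48, S-δ→D3 17×6=102, S-ε→D4 2×2=4, S-ζ→D3 6×2=12
  haulage cost 269, fixed 29 → total 298.
Compare {D1, D3, D4}: haulage cost 269 + fixed 49 = 318.
Compare {D4}: haulage cost 304 + fixed 21 = 325.
Compare {D2, D3, D4}: haulage cost 269 + fixed 62 = 331.
All other subsets cost ≥ 318. Minimum total cost: 298.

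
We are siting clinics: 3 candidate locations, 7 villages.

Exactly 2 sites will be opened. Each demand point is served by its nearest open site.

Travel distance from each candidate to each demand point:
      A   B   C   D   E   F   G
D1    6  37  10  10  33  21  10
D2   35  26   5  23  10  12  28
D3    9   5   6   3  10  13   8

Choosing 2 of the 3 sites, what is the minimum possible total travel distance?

Open {D1, D3}.
  A→D1 6, B→D3 5, C→D3 6, D→D3 3, E→D3 10, F→D3 13, G→D3 8  ⇒ total 51.
Compare {D2, D3}: total 52.
Compare {D1, D2}: total 79.

51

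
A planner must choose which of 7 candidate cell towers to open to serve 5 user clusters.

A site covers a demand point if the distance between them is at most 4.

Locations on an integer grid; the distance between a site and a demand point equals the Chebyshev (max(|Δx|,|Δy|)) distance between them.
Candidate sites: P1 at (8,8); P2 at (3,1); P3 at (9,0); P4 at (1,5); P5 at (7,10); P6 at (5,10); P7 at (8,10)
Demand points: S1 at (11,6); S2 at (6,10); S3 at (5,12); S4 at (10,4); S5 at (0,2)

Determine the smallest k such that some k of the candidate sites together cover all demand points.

Coverage sets (demand points within 4 of each site):
  P1: {S1, S2, S3, S4}
  P2: {S5}
  P3: {S4}
  P4: {S5}
  P5: {S1, S2, S3}
  P6: {S2, S3}
  P7: {S1, S2, S3}
No single site covers all 5 demand points.
But {P1, P2} covers everything, so the minimum is 2.

2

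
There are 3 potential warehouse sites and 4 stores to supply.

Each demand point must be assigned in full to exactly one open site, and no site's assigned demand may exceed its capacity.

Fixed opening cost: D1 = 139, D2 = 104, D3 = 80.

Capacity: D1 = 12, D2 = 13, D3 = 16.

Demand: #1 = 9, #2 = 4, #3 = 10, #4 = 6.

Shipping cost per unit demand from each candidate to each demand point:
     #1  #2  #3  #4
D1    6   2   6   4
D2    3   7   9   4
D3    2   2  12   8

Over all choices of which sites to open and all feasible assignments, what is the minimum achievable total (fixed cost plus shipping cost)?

Open {D2, D3}; cheapest assignment that respects the capacities:
  D2 (cap 13, load 13): #1, #2 — cost 9×3 + 4×7 = 55
  D3 (cap 16, load 16): #3, #4 — cost 10×12 + 6×8 = 168
  Shipping 223, fixed 184 → total 407.
  Any other capacity-feasible assignment to {D2, D3} ships for at least 223.
Compare {D1, D2, D3}: its best feasible assignment gives total 433.
Every other set of open sites that can feasibly serve all demand totals ≥ 433 even under its best assignment. Minimum: 407.

407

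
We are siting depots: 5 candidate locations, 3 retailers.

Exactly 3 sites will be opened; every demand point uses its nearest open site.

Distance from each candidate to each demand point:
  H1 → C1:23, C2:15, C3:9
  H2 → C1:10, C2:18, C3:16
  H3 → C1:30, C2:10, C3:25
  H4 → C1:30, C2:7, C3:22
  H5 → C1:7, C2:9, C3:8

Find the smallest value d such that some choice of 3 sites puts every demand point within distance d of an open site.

Open {H1, H4, H5}.
  Farthest demand point is C3 at distance 8 (to H5); all others are ≤ 8.
With {H2, H4, H5} the worst case is 8.
With {H3, H4, H5} the worst case is 8.
No size-3 selection achieves below 8.

8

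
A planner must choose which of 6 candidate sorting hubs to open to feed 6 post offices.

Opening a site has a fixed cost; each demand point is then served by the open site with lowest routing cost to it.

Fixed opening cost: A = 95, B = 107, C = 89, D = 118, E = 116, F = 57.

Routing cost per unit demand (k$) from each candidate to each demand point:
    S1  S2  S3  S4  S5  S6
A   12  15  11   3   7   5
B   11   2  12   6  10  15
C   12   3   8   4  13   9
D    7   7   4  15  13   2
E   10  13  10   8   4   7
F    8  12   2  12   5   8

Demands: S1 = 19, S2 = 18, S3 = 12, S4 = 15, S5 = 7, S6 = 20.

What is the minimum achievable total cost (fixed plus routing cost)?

Open {C, D, F}: assign each demand point to its cheapest open site.
  S1→D 19×7=133, S2→C 18×3=54, S3→F 12×2=24, S4→C 15×4=60, S5→F 7×5=35, S6→D 20×2=40
  routing cost 346, fixed 264 → total 610.
Compare {C, F}: routing cost 485 + fixed 146 = 631.
Compare {C, D}: routing cost 426 + fixed 207 = 633.
Compare {B, D, F}: routing cost 358 + fixed 282 = 640.
All other subsets cost ≥ 631. Minimum total cost: 610.

610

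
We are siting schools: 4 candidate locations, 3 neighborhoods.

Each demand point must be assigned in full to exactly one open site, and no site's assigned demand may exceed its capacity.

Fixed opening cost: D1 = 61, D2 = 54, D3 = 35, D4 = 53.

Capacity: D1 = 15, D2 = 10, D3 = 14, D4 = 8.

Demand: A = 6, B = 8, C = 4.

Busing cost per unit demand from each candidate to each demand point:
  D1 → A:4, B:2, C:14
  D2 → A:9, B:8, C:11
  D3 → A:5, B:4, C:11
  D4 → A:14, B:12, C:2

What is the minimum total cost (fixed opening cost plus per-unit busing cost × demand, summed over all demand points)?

158

Open {D3, D4}; cheapest assignment that respects the capacities:
  D3 (cap 14, load 14): A, B — cost 6×5 + 8×4 = 62
  D4 (cap 8, load 4): C — cost 4×2 = 8
  Shipping 70, fixed 88 → total 158.
  Any other capacity-feasible assignment to {D3, D4} ships for at least 70.
Compare {D1, D4}: its best feasible assignment gives total 162.
Compare {D1, D3}: its best feasible assignment gives total 180.
Every other set of open sites that can feasibly serve all demand totals ≥ 162 even under its best assignment. Minimum: 158.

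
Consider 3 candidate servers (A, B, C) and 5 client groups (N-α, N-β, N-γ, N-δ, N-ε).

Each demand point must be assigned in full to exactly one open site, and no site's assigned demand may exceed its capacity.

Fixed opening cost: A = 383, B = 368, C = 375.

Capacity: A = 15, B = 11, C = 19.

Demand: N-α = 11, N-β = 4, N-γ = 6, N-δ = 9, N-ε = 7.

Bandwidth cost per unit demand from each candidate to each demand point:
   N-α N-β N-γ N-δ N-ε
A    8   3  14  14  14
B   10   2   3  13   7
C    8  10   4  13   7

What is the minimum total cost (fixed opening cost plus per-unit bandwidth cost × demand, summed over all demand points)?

Open {A, B, C}; cheapest assignment that respects the capacities:
  A (cap 15, load 11): N-α — cost 11×8 = 88
  B (cap 11, load 10): N-β, N-γ — cost 4×2 + 6×3 = 26
  C (cap 19, load 16): N-δ, N-ε — cost 9×13 + 7×7 = 166
  Shipping 280, fixed 1126 → total 1406.
  Any other capacity-feasible assignment to {A, B, C} ships for at least 280.
Total demand is 37 and no other set of sites has combined capacity ≥ 37, so {A, B, C} is the only feasible choice of open sites. Minimum: 1406.

1406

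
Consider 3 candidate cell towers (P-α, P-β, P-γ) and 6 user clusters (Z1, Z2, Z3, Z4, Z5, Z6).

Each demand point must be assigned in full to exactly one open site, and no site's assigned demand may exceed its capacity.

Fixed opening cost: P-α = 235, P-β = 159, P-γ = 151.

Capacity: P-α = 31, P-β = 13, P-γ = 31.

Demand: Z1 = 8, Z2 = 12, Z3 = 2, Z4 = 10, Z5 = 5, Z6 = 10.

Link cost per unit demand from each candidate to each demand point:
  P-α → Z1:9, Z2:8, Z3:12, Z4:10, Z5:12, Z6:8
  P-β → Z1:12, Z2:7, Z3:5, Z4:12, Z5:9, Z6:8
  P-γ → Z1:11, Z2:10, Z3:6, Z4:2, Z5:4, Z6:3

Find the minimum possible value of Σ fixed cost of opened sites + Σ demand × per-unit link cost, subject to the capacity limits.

Open {P-α, P-γ}; cheapest assignment that respects the capacities:
  P-α (cap 31, load 20): Z1, Z2 — cost 8×9 + 12×8 = 168
  P-γ (cap 31, load 27): Z3, Z4, Z5, Z6 — cost 2×6 + 10×2 + 5×4 + 10×3 = 82
  Shipping 250, fixed 386 → total 636.
  Any other capacity-feasible assignment to {P-α, P-γ} ships for at least 250.
Compare {P-α, P-β, P-γ}: its best feasible assignment gives total 783.
Every other set of open sites that can feasibly serve all demand totals ≥ 783 even under its best assignment. Minimum: 636.

636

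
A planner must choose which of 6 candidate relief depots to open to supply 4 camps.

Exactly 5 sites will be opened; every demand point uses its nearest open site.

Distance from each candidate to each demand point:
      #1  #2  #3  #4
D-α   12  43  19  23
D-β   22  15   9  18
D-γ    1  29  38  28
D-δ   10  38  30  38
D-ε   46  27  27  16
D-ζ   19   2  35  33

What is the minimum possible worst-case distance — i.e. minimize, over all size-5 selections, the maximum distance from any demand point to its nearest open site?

16

Open {D-α, D-β, D-γ, D-δ, D-ε}.
  Farthest demand point is #4 at distance 16 (to D-ε); all others are ≤ 16.
With {D-α, D-β, D-γ, D-ε, D-ζ} the worst case is 16.
With {D-α, D-β, D-δ, D-ε, D-ζ} the worst case is 16.
No size-5 selection achieves below 16.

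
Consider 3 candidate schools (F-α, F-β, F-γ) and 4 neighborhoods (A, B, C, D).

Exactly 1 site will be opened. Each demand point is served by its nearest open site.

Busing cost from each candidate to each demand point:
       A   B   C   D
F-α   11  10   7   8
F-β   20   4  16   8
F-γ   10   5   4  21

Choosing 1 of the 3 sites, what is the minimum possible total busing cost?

36

Open {F-α}.
  A→F-α 11, B→F-α 10, C→F-α 7, D→F-α 8  ⇒ total 36.
Compare {F-γ}: total 40.
Compare {F-β}: total 48.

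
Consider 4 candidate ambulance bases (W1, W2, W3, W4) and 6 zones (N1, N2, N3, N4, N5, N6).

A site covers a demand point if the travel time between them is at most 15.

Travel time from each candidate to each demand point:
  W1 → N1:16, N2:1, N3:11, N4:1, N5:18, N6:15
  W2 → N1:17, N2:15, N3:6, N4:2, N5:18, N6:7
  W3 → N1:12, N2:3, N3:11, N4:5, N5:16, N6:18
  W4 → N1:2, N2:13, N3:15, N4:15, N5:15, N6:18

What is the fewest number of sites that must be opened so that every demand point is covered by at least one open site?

2

Coverage sets (demand points within 15 of each site):
  W1: {N2, N3, N4, N6}
  W2: {N2, N3, N4, N6}
  W3: {N1, N2, N3, N4}
  W4: {N1, N2, N3, N4, N5}
No single site covers all 6 demand points.
But {W1, W4} covers everything, so the minimum is 2.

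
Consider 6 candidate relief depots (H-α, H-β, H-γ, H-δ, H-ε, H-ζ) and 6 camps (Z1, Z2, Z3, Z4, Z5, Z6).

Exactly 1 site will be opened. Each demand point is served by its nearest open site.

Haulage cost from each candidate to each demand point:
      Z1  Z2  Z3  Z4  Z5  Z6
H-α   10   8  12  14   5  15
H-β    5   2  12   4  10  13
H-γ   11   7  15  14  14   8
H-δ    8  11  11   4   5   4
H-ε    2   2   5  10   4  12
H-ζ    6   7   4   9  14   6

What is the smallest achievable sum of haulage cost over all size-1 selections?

35

Open {H-ε}.
  Z1→H-ε 2, Z2→H-ε 2, Z3→H-ε 5, Z4→H-ε 10, Z5→H-ε 4, Z6→H-ε 12  ⇒ total 35.
Compare {H-δ}: total 43.
Compare {H-β}: total 46.
No size-1 selection does better; minimum is 35.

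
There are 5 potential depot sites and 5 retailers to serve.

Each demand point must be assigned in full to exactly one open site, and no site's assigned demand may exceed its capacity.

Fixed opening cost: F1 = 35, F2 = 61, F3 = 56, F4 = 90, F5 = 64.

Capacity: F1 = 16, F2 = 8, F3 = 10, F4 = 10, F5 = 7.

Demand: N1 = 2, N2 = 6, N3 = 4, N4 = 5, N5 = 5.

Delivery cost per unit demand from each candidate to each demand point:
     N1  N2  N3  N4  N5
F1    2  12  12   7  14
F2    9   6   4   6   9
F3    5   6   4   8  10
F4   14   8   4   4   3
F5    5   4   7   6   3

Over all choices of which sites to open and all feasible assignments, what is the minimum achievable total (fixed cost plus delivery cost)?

Open {F1, F3}; cheapest assignment that respects the capacities:
  F1 (cap 16, load 12): N1, N4, N5 — cost 2×2 + 5×7 + 5×14 = 109
  F3 (cap 10, load 10): N2, N3 — cost 6×6 + 4×4 = 52
  Shipping 161, fixed 91 → total 252.
  Any other capacity-feasible assignment to {F1, F3} ships for at least 161.
Compare {F1, F3, F5}: its best feasible assignment gives total 261.
Compare {F1, F4}: its best feasible assignment gives total 267.
Every other set of open sites that can feasibly serve all demand totals ≥ 261 even under its best assignment. Minimum: 252.

252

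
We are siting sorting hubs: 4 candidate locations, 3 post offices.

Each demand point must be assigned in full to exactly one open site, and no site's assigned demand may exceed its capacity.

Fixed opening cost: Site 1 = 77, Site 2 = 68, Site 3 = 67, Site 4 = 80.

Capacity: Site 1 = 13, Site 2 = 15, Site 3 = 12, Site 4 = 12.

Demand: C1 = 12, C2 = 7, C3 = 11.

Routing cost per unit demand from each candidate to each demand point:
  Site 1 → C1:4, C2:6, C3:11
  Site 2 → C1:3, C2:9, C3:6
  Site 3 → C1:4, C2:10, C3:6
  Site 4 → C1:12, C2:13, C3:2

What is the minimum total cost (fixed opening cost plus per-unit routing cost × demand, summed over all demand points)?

Open {Site 1, Site 2, Site 4}; cheapest assignment that respects the capacities:
  Site 1 (cap 13, load 7): C2 — cost 7×6 = 42
  Site 2 (cap 15, load 12): C1 — cost 12×3 = 36
  Site 4 (cap 12, load 11): C3 — cost 11×2 = 22
  Shipping 100, fixed 225 → total 325.
  Any other capacity-feasible assignment to {Site 1, Site 2, Site 4} ships for at least 100.
Compare {Site 1, Site 3, Site 4}: its best feasible assignment gives total 336.
Compare {Site 2, Site 3, Site 4}: its best feasible assignment gives total 343.
Every other set of open sites that can feasibly serve all demand totals ≥ 336 even under its best assignment. Minimum: 325.

325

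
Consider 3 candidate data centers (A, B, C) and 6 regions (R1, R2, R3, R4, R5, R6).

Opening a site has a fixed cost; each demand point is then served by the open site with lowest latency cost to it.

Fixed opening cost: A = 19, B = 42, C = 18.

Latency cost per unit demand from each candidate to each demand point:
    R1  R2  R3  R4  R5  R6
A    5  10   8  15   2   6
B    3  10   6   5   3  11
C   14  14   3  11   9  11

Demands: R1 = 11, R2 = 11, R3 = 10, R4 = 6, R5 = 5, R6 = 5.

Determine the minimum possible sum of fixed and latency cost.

322

Open {A, B, C}: assign each demand point to its cheapest open site.
  R1→B 11×3=33, R2→A 11×10=110, R3→C 10×3=30, R4→B 6×5=30, R5→A 5×2=10, R6→A 5×6=30
  latency cost 243, fixed 79 → total 322.
Compare {B, C}: latency cost 273 + fixed 60 = 333.
Compare {A, B}: latency cost 273 + fixed 61 = 334.
Compare {A, C}: latency cost 301 + fixed 37 = 338.
All other subsets cost ≥ 333. Minimum total cost: 322.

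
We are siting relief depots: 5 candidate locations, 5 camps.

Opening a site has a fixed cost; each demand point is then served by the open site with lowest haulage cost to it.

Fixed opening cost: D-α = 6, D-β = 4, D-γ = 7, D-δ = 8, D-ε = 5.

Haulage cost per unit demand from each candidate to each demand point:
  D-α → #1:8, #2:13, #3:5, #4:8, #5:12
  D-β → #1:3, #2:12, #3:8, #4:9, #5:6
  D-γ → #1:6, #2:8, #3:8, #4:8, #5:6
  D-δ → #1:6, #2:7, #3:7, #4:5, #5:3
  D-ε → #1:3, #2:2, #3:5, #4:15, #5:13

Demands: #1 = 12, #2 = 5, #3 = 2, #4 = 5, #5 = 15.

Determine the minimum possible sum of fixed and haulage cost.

Open {D-δ, D-ε}: assign each demand point to its cheapest open site.
  #1→D-ε 12×3=36, #2→D-ε 5×2=10, #3→D-ε 2×5=10, #4→D-δ 5×5=25, #5→D-δ 15×3=45
  haulage cost 126, fixed 13 → total 139.
Compare {D-β, D-δ, D-ε}: haulage cost 126 + fixed 17 = 143.
Compare {D-α, D-δ, D-ε}: haulage cost 126 + fixed 19 = 145.
Compare {D-γ, D-δ, D-ε}: haulage cost 126 + fixed 20 = 146.
All other subsets cost ≥ 143. Minimum total cost: 139.

139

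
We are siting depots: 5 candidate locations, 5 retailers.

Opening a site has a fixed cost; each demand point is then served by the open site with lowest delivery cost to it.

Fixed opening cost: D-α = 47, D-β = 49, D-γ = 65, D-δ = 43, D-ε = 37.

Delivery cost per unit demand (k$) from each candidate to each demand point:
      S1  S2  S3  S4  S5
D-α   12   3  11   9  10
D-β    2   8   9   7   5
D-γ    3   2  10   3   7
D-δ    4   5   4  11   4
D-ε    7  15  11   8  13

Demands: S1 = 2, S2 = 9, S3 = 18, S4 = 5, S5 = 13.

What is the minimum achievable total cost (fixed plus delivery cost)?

271

Open {D-γ, D-δ}: assign each demand point to its cheapest open site.
  S1→D-γ 2×3=6, S2→D-γ 9×2=18, S3→D-δ 18×4=72, S4→D-γ 5×3=15, S5→D-δ 13×4=52
  delivery cost 163, fixed 108 → total 271.
Compare {D-δ}: delivery cost 232 + fixed 43 = 275.
Compare {D-α, D-δ}: delivery cost 204 + fixed 90 = 294.
Compare {D-δ, D-ε}: delivery cost 217 + fixed 80 = 297.
All other subsets cost ≥ 275. Minimum total cost: 271.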